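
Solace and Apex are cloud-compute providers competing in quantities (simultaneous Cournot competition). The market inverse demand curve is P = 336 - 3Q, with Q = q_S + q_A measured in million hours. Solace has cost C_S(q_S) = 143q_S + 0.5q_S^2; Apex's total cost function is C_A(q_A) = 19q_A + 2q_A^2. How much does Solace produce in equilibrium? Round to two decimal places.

16.05

Solace's profit: π_S = (336 - 3Q)q_S - (143q_S + (1/2)q_S²). Setting ∂π_S/∂q_S = 0: 193 - 7q_S - 3(q_A) = 0.
Apex's first-order condition: 317 - 10q_A - 3(q_S) = 0.
So q_S = (193 - 3q_A)/7 and q_A = (317 - 3q_S)/10.
Solving the pair: q_S = 979/61, q_A = 1640/61.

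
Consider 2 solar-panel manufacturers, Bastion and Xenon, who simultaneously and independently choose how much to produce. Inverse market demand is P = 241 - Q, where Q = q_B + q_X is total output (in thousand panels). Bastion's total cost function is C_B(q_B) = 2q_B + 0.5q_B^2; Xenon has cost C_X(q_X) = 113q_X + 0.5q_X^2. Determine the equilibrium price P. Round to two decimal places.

Bastion's profit: π_B = (241 - Q)q_B - (2q_B + (1/2)q_B²). Setting ∂π_B/∂q_B = 0: 239 - 3q_B - (q_X) = 0.
Xenon's profit: π_X = (241 - Q)q_X - (113q_X + (1/2)q_X²). Setting ∂π_X/∂q_X = 0: 128 - 3q_X - (q_B) = 0.
Best responses: q_B = (239 - q_X)/3, q_X = (128 - q_B)/3.
Solving the pair: q_B = 589/8, q_X = 145/8.
Total output Q = 367/4, so price P = 241 - 367/4 = 597/4.

149.25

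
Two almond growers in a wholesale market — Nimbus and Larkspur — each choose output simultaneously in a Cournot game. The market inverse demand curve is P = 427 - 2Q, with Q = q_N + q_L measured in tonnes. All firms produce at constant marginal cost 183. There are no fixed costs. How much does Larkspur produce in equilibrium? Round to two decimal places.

40.67

Each firm earns π_i = (427 - 2Q)q_i - 183q_i.
Setting ∂π_i/∂q_i = 0 with rivals' quantities fixed: 244 - 4q_i - 2q_j = 0.
By symmetry each firm produces the same amount; substituting q_j = q_i yields q_i = 244/6 = 122/3.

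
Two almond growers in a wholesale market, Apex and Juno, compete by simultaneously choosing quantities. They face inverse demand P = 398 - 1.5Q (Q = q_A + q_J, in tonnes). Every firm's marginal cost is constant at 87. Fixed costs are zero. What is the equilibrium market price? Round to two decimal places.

A representative firm's profit is π_i = q_i(398 - 1.5Q) - 87q_i.
Setting ∂π_i/∂q_i = 0 with rivals' quantities fixed: 311 - 3q_i - (3/2)q_j = 0.
With identical firms every q_j equals q_i, so q_j = q_i and 311 = (9/2)q_i, giving q_i = 622/9.
Total output Q = 1244/9, so price P = 398 - (3/2)·(1244/9) = 572/3.

190.67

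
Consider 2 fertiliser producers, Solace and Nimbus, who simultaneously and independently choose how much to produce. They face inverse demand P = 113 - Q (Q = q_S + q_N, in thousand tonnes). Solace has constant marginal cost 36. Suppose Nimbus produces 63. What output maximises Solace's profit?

With the rival's output fixed at 63, Solace's profit is π_S = (113 - 63 - q_S)q_S - (36q_S) = (50 - q_S)q_S - (36q_S).
∂π_S/∂q_S = 14 - 2q_S = 0, so q_S = 7.

7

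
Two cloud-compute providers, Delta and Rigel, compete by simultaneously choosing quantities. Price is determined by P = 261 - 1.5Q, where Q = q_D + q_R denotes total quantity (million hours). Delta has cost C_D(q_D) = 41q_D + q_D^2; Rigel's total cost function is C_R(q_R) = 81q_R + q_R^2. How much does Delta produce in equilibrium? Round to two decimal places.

36.48

Delta's profit: π_D = (261 - 1.5Q)q_D - (41q_D + q_D²). Setting ∂π_D/∂q_D = 0: 220 - 5q_D - (3/2)(q_R) = 0.
Rigel's profit: π_R = (261 - 1.5Q)q_R - (81q_R + q_R²). Setting ∂π_R/∂q_R = 0: 180 - 5q_R - (3/2)(q_D) = 0.
Rearranging gives the reaction functions q_D = (220 - (3/2)q_R)/5 and q_R = (180 - (3/2)q_D)/5.
Solving the pair: q_D = 36.4835, q_R = 25.0549.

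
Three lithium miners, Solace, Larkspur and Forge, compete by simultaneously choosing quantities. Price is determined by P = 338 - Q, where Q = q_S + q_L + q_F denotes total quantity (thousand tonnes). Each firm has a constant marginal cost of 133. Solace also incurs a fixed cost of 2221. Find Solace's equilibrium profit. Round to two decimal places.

Each firm earns π_i = (338 - Q)q_i - 133q_i.
First-order condition (treating rivals' output as given): 205 - 2q_i - Σ_{j≠i} q_j = 0.
By symmetry each firm produces the same amount; substituting Σ_{j≠i} q_j = 2q_i yields q_i = 205/4.
Price P = 338 - 615/4 = 737/4.
Solace's profit: (737/4 - 133)·(205/4) - 2221 = 405.5625.

405.56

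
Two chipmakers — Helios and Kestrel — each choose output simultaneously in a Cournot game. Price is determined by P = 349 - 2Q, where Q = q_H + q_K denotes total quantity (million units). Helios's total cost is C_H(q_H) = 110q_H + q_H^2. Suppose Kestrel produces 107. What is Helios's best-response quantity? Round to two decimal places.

With the rival's output fixed at 107, Helios's profit is π_H = (349 - 2·107 - 2q_H)q_H - (110q_H + q_H²) = (135 - 2q_H)q_H - (110q_H + q_H²).
∂π_H/∂q_H = 25 - 6q_H = 0, so q_H = 25/6.

4.17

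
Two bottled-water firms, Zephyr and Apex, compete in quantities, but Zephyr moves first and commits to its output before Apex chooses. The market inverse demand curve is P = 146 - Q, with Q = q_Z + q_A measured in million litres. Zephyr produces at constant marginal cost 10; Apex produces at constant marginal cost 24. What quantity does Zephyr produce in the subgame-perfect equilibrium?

75

Solve by backward induction. Given q_Z, the follower Apex maximises π_A = (146 - q_Z - q_A)q_A - 24q_A.
Follower FOC: 122 - q_Z - 2q_A = 0, so q_A(q_Z) = (122 - q_Z)/2.
The leader anticipates this reaction. Substituting into P = 146 - Q gives P = 85 - (1/2)q_Z, so π_Z = (85 - (1/2)q_Z)q_Z - 10q_Z.
Leader FOC: 75 - q_Z = 0, so q_Z = 75.
Then q_A = (122 - 75)/2 = 47/2.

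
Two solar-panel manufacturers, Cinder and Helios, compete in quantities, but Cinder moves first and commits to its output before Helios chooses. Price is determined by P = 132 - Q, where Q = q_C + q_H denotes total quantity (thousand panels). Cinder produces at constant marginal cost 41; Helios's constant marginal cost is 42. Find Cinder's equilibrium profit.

1058

Solve by backward induction. Given q_C, the follower Helios maximises π_H = (132 - q_C - q_H)q_H - 42q_H.
Setting the follower's marginal profit to zero, 90 - q_C - 2q_H = 0, i.e. q_H = (90 - q_C)/2.
Cinder substitutes q_H(q_C) into its own profit: π_C = q_C(132 - q_C - (90 - q_C)/2) - 41q_C = (87 - (1/2)q_C)q_C - 41q_C.
Leader FOC: 46 - q_C = 0, so q_C = 46.
Then q_H = (90 - 46)/2 = 22.
Price P = 132 - 68 = 64.
Cinder's profit: (64 - 41)·46 = 1058.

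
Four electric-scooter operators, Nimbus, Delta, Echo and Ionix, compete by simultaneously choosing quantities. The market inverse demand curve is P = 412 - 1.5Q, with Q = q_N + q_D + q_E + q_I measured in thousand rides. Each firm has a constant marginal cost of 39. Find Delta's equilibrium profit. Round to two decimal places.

A representative firm's profit is π_i = q_i(412 - 1.5Q) - 39q_i.
First-order condition (treating rivals' output as given): 373 - 3q_i - (3/2)·Σ_{j≠i} q_j = 0.
By symmetry each firm produces the same amount; substituting Σ_{j≠i} q_j = 3q_i yields q_i = 373/(15/2) = 746/15.
Price P = 412 - (3/2)·198.9333 = 568/5.
Delta's profit: (568/5 - 39)·(746/15) = 3710.1067.

3710.11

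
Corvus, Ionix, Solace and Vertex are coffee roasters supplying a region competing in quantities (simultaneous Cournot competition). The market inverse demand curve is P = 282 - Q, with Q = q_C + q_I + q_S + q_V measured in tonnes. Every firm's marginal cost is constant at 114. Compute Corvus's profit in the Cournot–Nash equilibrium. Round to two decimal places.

Each firm earns π_i = (282 - Q)q_i - 114q_i.
First-order condition (treating rivals' output as given): 168 - 2q_i - Σ_{j≠i} q_j = 0.
By symmetry each firm produces the same amount; substituting Σ_{j≠i} q_j = 3q_i yields q_i = 168/5.
Price P = 282 - 672/5 = 738/5.
Corvus's profit: (738/5 - 114)·(168/5) = 1128.9600.

1128.96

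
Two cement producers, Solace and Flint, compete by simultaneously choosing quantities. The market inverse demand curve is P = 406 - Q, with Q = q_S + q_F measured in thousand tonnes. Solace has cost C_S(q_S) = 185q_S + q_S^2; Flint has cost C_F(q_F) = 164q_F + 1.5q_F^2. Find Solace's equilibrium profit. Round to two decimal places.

Solace's profit: π_S = (406 - Q)q_S - (185q_S + q_S²). Setting ∂π_S/∂q_S = 0: 221 - 4q_S - (q_F) = 0.
Flint's profit: π_F = (406 - Q)q_F - (164q_F + (3/2)q_F²). Setting ∂π_F/∂q_F = 0: 242 - 5q_F - (q_S) = 0.
So q_S = (221 - q_F)/4 and q_F = (242 - q_S)/5.
Solving the pair: q_S = 863/19, q_F = 747/19.
Price P = 406 - 1610/19 = 321.2632.
Solace's profit: 321.2632·(863/19) - 185·(863/19) - (863/19)² = 4126.1440.

4126.14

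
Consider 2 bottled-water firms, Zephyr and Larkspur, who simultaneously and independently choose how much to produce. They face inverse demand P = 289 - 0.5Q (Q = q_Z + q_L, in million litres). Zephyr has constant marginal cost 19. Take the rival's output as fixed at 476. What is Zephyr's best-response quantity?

With the rival's output fixed at 476, Zephyr's profit is π_Z = (289 - (1/2)·476 - (1/2)q_Z)q_Z - (19q_Z) = (51 - (1/2)q_Z)q_Z - (19q_Z).
∂π_Z/∂q_Z = 32 - q_Z = 0, so q_Z = 32.

32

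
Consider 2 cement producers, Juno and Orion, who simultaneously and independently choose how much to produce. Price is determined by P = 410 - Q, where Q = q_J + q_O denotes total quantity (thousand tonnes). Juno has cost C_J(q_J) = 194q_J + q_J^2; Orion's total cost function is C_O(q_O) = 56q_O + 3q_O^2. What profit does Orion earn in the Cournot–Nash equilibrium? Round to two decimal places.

Juno's profit: π_J = (410 - Q)q_J - (194q_J + q_J²). Setting ∂π_J/∂q_J = 0: 216 - 4q_J - (q_O) = 0.
Orion's profit: π_O = (410 - Q)q_O - (56q_O + 3q_O²). Setting ∂π_O/∂q_O = 0: 354 - 8q_O - (q_J) = 0.
Rearranging gives the reaction functions q_J = (216 - q_O)/4 and q_O = (354 - q_J)/8.
Substituting one into the other gives q_J = 1374/31 and q_O = 1200/31.
Price P = 410 - 83.0323 = 326.9677.
Orion's profit: 326.9677·(1200/31) - 56·(1200/31) - 3(1200/31)² = 5993.7565.

5993.76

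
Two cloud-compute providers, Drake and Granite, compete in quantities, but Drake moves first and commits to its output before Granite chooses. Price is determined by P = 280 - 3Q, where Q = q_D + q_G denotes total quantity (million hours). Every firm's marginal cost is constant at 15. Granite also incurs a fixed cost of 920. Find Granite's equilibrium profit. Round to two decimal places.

543.02

The follower Granite best-responds to any q_D: π_G = (280 - 3Q)q_G - 15q_G.
∂π_G/∂q_G = 265 - 3q_D - 6q_G = 0 gives the reaction function q_G = (265 - 3q_D)/6.
Drake substitutes q_G(q_D) into its own profit: π_D = q_D(280 - 3q_D - (265 - 3q_D)/2) - 15q_D = (295/2 - (3/2)q_D)q_D - 15q_D.
Leader FOC: 265/2 - 3q_D = 0, so q_D = 265/6.
Then q_G = (265 - 3·(265/6))/6 = 265/12.
Price P = 280 - 3·(265/4) = 325/4.
Granite's profit: (325/4 - 15)·(265/12) - 920 = 543.0208.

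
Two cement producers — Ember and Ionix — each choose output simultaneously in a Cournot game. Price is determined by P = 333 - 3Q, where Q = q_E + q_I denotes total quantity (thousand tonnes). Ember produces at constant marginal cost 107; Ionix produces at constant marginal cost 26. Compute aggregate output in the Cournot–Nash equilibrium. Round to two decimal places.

Ember's profit: π_E = (333 - 3Q)q_E - (107q_E). Setting ∂π_E/∂q_E = 0: 226 - 6q_E - 3(q_I) = 0.
Ionix's first-order condition: 307 - 6q_I - 3(q_E) = 0.
Rearranging gives the reaction functions q_E = (226 - 3q_I)/6 and q_I = (307 - 3q_E)/6.
Substituting one into the other gives q_E = 145/9 and q_I = 388/9.
Total output Q = 145/9 + 388/9 = 533/9.

59.22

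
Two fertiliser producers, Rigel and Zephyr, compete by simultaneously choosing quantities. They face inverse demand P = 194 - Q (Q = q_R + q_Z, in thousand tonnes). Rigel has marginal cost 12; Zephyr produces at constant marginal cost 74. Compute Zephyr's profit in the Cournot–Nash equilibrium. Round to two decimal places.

Rigel's profit: π_R = (194 - Q)q_R - (12q_R). Setting ∂π_R/∂q_R = 0: 182 - 2q_R - (q_Z) = 0.
Zephyr's profit: π_Z = (194 - Q)q_Z - (74q_Z). Setting ∂π_Z/∂q_Z = 0: 120 - 2q_Z - (q_R) = 0.
Rearranging gives the reaction functions q_R = (182 - q_Z)/2 and q_Z = (120 - q_R)/2.
Substituting one into the other gives q_R = 244/3 and q_Z = 58/3.
Price P = 194 - 302/3 = 280/3.
Zephyr's profit: (280/3 - 74)·(58/3) = 373.7778.

373.78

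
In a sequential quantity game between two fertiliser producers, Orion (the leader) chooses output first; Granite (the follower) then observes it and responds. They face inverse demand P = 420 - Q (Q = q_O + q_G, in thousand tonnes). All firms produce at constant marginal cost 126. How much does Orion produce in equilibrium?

The follower Granite best-responds to any q_O: π_G = (420 - Q)q_G - 126q_G.
∂π_G/∂q_G = 294 - q_O - 2q_G = 0 gives the reaction function q_G = (294 - q_O)/2.
The leader anticipates this reaction. Substituting into P = 420 - Q gives P = 273 - (1/2)q_O, so π_O = (273 - (1/2)q_O)q_O - 126q_O.
Maximising: ∂π_O/∂q_O = 147 - q_O = 0, giving q_O = 147.
Then q_G = (294 - 147)/2 = 147/2.

147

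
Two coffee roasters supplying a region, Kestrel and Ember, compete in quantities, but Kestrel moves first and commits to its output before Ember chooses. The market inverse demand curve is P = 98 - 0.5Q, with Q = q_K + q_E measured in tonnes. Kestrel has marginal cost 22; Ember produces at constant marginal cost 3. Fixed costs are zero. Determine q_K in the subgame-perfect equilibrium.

Solve by backward induction. Given q_K, the follower Ember maximises π_E = (98 - (1/2)q_K - (1/2)q_E)q_E - 3q_E.
Setting the follower's marginal profit to zero, 95 - (1/2)q_K - q_E = 0, i.e. q_E = (95 - (1/2)q_K).
The leader anticipates this reaction. Substituting into P = 98 - 0.5Q gives P = 101/2 - (1/4)q_K, so π_K = (101/2 - (1/4)q_K)q_K - 22q_K.
Maximising: ∂π_K/∂q_K = 57/2 - (1/2)q_K = 0, giving q_K = 57.
Then q_E = (95 - (1/2)·57) = 133/2.

57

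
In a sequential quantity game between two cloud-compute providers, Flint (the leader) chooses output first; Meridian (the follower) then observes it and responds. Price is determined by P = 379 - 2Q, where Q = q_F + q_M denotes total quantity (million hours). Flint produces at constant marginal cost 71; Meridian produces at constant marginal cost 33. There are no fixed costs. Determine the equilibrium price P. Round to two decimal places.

138.50

Solve by backward induction. Given q_F, the follower Meridian maximises π_M = (379 - 2q_F - 2q_M)q_M - 33q_M.
Setting the follower's marginal profit to zero, 346 - 2q_F - 4q_M = 0, i.e. q_M = (346 - 2q_F)/4.
Flint substitutes q_M(q_F) into its own profit: π_F = q_F(379 - 2q_F - (346 - 2q_F)/2) - 71q_F = (206 - q_F)q_F - 71q_F.
Maximising: ∂π_F/∂q_F = 135 - 2q_F = 0, giving q_F = 135/2.
Then q_M = (346 - 2·(135/2))/4 = 211/4.
Total output Q = 481/4, so price P = 379 - 2·(481/4) = 277/2.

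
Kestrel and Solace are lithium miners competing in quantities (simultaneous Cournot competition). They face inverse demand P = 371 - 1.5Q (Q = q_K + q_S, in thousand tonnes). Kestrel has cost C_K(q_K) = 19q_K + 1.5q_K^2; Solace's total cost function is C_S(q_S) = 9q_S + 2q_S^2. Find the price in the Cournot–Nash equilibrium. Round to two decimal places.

236.47

Kestrel's profit: π_K = (371 - 1.5Q)q_K - (19q_K + (3/2)q_K²). Setting ∂π_K/∂q_K = 0: 352 - 6q_K - (3/2)(q_S) = 0.
Solace's first-order condition: 362 - 7q_S - (3/2)(q_K) = 0.
So q_K = (352 - (3/2)q_S)/6 and q_S = (362 - (3/2)q_K)/7.
Substituting one into the other gives q_K = 48.3270 and q_S = 41.3585.
Total output Q = 89.6855, so price P = 371 - (3/2)·89.6855 = 236.4717.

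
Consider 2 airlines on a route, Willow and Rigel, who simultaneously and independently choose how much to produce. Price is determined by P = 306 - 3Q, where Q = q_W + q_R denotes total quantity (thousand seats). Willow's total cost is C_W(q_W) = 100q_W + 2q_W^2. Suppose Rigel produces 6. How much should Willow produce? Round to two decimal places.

18.80

With the rival's output fixed at 6, Willow's profit is π_W = (306 - 3·6 - 3q_W)q_W - (100q_W + 2q_W²) = (288 - 3q_W)q_W - (100q_W + 2q_W²).
∂π_W/∂q_W = 188 - 10q_W = 0, so q_W = 94/5.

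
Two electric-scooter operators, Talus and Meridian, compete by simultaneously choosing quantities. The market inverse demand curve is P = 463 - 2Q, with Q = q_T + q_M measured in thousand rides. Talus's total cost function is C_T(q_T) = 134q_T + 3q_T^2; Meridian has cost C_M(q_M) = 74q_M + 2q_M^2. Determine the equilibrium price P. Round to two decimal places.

Talus's profit: π_T = (463 - 2Q)q_T - (134q_T + 3q_T²). Setting ∂π_T/∂q_T = 0: 329 - 10q_T - 2(q_M) = 0.
Meridian's profit: π_M = (463 - 2Q)q_M - (74q_M + 2q_M²). Setting ∂π_M/∂q_M = 0: 389 - 8q_M - 2(q_T) = 0.
Best responses: q_T = (329 - 2q_M)/10, q_M = (389 - 2q_T)/8.
Solving the pair: q_T = 927/38, q_M = 808/19.
Total output Q = 66.9211, so price P = 463 - 2·66.9211 = 329.1579.

329.16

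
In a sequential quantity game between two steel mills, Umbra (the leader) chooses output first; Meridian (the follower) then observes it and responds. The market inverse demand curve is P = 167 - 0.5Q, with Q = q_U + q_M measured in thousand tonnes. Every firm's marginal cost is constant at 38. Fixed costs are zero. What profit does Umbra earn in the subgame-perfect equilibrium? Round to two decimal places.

4160.25

Solve by backward induction. Given q_U, the follower Meridian maximises π_M = (167 - (1/2)q_U - (1/2)q_M)q_M - 38q_M.
Setting the follower's marginal profit to zero, 129 - (1/2)q_U - q_M = 0, i.e. q_M = (129 - (1/2)q_U).
Umbra substitutes q_M(q_U) into its own profit: π_U = q_U(167 - (1/2)q_U - (129 - (1/2)q_U)/2) - 38q_U = (205/2 - (1/4)q_U)q_U - 38q_U.
Leader FOC: 129/2 - (1/2)q_U = 0, so q_U = 129.
Then q_M = (129 - (1/2)·129) = 129/2.
Price P = 167 - (1/2)·(387/2) = 281/4.
Umbra's profit: (281/4 - 38)·129 = 4160.2500.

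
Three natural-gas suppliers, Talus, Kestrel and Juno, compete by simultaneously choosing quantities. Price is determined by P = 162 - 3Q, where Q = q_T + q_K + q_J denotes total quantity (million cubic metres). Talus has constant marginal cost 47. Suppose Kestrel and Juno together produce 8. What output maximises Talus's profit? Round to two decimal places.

15.17

With rivals' combined output fixed at 8, Talus's profit is π_T = (162 - 3·8 - 3q_T)q_T - (47q_T) = (138 - 3q_T)q_T - (47q_T).
∂π_T/∂q_T = 91 - 6q_T = 0, so q_T = 91/6.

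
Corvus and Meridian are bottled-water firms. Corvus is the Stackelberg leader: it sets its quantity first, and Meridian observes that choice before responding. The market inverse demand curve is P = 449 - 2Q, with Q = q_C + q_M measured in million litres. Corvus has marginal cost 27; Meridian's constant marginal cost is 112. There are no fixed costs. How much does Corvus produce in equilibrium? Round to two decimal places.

126.75

The follower Meridian best-responds to any q_C: π_M = (449 - 2Q)q_M - 112q_M.
∂π_M/∂q_M = 337 - 2q_C - 4q_M = 0 gives the reaction function q_M = (337 - 2q_C)/4.
The leader anticipates this reaction. Substituting into P = 449 - 2Q gives P = 561/2 - q_C, so π_C = (561/2 - q_C)q_C - 27q_C.
The leader's first-order condition 507/2 - 2q_C = 0 yields q_C = 507/4.
Then q_M = (337 - 2·(507/4))/4 = 167/8.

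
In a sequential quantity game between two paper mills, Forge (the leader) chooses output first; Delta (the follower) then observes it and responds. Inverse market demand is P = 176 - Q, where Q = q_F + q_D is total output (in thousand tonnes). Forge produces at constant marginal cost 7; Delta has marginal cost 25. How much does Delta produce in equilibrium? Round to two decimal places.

28.75

Solve by backward induction. Given q_F, the follower Delta maximises π_D = (176 - q_F - q_D)q_D - 25q_D.
Setting the follower's marginal profit to zero, 151 - q_F - 2q_D = 0, i.e. q_D = (151 - q_F)/2.
The leader anticipates this reaction. Substituting into P = 176 - Q gives P = 201/2 - (1/2)q_F, so π_F = (201/2 - (1/2)q_F)q_F - 7q_F.
Maximising: ∂π_F/∂q_F = 187/2 - q_F = 0, giving q_F = 187/2.
Then q_D = (151 - 187/2)/2 = 115/4.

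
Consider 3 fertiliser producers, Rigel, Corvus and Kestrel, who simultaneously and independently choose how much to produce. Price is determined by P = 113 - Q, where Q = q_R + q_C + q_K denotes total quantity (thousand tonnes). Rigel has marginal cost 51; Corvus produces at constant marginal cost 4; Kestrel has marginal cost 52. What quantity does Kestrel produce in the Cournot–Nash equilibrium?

Rigel's profit: π_R = (113 - Q)q_R - (51q_R). Setting ∂π_R/∂q_R = 0: 62 - 2q_R - (q_C + q_K) = 0.
Corvus's first-order condition: 109 - 2q_C - (q_R + q_K) = 0.
Kestrel's profit: π_K = (113 - Q)q_K - (52q_K). Setting ∂π_K/∂q_K = 0: 61 - 2q_K - (q_R + q_C) = 0.
Summing all 3 equations gives 232 − 4Q = 0, hence Q = 58.
Back-substituting: q_R = (62 − 58) = 4, q_C = (109 − 58) = 51, q_K = (61 − 58) = 3.

3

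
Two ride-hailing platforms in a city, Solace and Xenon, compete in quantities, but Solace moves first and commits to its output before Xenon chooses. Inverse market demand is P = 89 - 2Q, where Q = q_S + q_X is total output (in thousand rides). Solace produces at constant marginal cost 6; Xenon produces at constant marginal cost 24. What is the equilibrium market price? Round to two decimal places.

Solve by backward induction. Given q_S, the follower Xenon maximises π_X = (89 - 2q_S - 2q_X)q_X - 24q_X.
Follower FOC: 65 - 2q_S - 4q_X = 0, so q_X(q_S) = (65 - 2q_S)/4.
Solace substitutes q_X(q_S) into its own profit: π_S = q_S(89 - 2q_S - (65 - 2q_S)/2) - 6q_S = (113/2 - q_S)q_S - 6q_S.
Leader FOC: 101/2 - 2q_S = 0, so q_S = 101/4.
Then q_X = (65 - 2·(101/4))/4 = 29/8.
Total output Q = 231/8, so price P = 89 - 2·(231/8) = 125/4.

31.25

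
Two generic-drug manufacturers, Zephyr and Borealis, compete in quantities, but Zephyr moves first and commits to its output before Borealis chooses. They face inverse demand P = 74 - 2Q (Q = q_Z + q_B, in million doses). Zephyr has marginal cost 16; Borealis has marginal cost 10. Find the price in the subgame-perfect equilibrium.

29

The follower Borealis best-responds to any q_Z: π_B = (74 - 2Q)q_B - 10q_B.
Setting the follower's marginal profit to zero, 64 - 2q_Z - 4q_B = 0, i.e. q_B = (64 - 2q_Z)/4.
The leader anticipates this reaction. Substituting into P = 74 - 2Q gives P = 42 - q_Z, so π_Z = (42 - q_Z)q_Z - 16q_Z.
The leader's first-order condition 26 - 2q_Z = 0 yields q_Z = 13.
Then q_B = (64 - 2·13)/4 = 19/2.
Total output Q = 45/2, so price P = 74 - 2·(45/2) = 29.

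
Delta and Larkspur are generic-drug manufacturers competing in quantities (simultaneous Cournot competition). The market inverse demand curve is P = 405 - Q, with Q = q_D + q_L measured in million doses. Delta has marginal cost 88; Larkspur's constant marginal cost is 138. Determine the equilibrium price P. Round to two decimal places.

210.33

Delta's profit: π_D = (405 - Q)q_D - (88q_D). Setting ∂π_D/∂q_D = 0: 317 - 2q_D - (q_L) = 0.
Larkspur's first-order condition: 267 - 2q_L - (q_D) = 0.
Rearranging gives the reaction functions q_D = (317 - q_L)/2 and q_L = (267 - q_D)/2.
Substituting one into the other gives q_D = 367/3 and q_L = 217/3.
Total output Q = 584/3, so price P = 405 - 584/3 = 631/3.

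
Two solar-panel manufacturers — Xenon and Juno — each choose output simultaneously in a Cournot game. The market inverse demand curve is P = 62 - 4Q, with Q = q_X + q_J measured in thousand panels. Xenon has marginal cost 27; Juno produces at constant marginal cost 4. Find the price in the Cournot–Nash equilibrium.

31

Xenon's profit: π_X = (62 - 4Q)q_X - (27q_X). Setting ∂π_X/∂q_X = 0: 35 - 8q_X - 4(q_J) = 0.
Juno's first-order condition: 58 - 8q_J - 4(q_X) = 0.
Best responses: q_X = (35 - 4q_J)/8, q_J = (58 - 4q_X)/8.
Substituting one into the other gives q_X = 1 and q_J = 27/4.
Total output Q = 31/4, so price P = 62 - 4·(31/4) = 31.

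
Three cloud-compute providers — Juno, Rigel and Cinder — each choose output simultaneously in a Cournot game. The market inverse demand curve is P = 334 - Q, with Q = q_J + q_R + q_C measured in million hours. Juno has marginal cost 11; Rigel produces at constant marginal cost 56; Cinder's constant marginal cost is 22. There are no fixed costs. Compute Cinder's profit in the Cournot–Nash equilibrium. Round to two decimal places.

Juno's profit: π_J = (334 - Q)q_J - (11q_J). Setting ∂π_J/∂q_J = 0: 323 - 2q_J - (q_R + q_C) = 0.
Rigel's first-order condition: 278 - 2q_R - (q_J + q_C) = 0.
Cinder's first-order condition: 312 - 2q_C - (q_J + q_R) = 0.
Summing all 3 equations gives 913 − 4Q = 0, hence Q = 913/4.
Back-substituting: q_J = (323 − 913/4) = 379/4, q_R = (278 − 913/4) = 199/4, q_C = (312 − 913/4) = 335/4.
Price P = 334 - 913/4 = 423/4.
Cinder's profit: (423/4 - 22)·(335/4) = 7014.0625.

7014.06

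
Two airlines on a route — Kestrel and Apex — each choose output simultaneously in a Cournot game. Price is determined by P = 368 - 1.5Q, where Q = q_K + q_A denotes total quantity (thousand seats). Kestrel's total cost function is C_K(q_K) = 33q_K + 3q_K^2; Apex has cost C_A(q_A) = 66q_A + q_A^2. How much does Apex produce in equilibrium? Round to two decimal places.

Kestrel's profit: π_K = (368 - 1.5Q)q_K - (33q_K + 3q_K²). Setting ∂π_K/∂q_K = 0: 335 - 9q_K - (3/2)(q_A) = 0.
Apex's profit: π_A = (368 - 1.5Q)q_A - (66q_A + q_A²). Setting ∂π_A/∂q_A = 0: 302 - 5q_A - (3/2)(q_K) = 0.
So q_K = (335 - (3/2)q_A)/9 and q_A = (302 - (3/2)q_K)/5.
Substituting one into the other gives q_K = 28.5848 and q_A = 51.8246.

51.82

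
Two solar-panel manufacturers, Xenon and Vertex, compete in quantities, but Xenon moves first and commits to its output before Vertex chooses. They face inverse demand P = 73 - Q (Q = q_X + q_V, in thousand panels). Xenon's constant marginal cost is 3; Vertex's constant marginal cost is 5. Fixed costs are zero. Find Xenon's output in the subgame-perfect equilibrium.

The follower Vertex best-responds to any q_X: π_V = (73 - Q)q_V - 5q_V.
Follower FOC: 68 - q_X - 2q_V = 0, so q_V(q_X) = (68 - q_X)/2.
Xenon substitutes q_V(q_X) into its own profit: π_X = q_X(73 - q_X - (68 - q_X)/2) - 3q_X = (39 - (1/2)q_X)q_X - 3q_X.
The leader's first-order condition 36 - q_X = 0 yields q_X = 36.
Then q_V = (68 - 36)/2 = 16.

36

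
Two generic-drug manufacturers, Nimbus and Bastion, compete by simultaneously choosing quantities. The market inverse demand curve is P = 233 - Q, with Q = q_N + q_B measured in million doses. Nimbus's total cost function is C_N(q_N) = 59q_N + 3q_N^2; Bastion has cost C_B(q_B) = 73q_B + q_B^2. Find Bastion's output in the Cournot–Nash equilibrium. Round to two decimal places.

35.68

Nimbus's profit: π_N = (233 - Q)q_N - (59q_N + 3q_N²). Setting ∂π_N/∂q_N = 0: 174 - 8q_N - (q_B) = 0.
Bastion's profit: π_B = (233 - Q)q_B - (73q_B + q_B²). Setting ∂π_B/∂q_B = 0: 160 - 4q_B - (q_N) = 0.
So q_N = (174 - q_B)/8 and q_B = (160 - q_N)/4.
Solving the pair: q_N = 536/31, q_B = 1106/31.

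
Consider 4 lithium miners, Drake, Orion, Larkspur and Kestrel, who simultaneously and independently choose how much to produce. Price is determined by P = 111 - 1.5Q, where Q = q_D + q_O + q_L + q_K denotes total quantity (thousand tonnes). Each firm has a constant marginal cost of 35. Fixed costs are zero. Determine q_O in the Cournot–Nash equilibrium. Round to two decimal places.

10.13

A representative firm's profit is π_i = q_i(111 - 1.5Q) - 35q_i.
Setting ∂π_i/∂q_i = 0 with rivals' quantities fixed: 76 - 3q_i - (3/2)·Σ_{j≠i} q_j = 0.
With identical firms every q_j equals q_i, so Σ_{j≠i} q_j = 3q_i and 76 = (15/2)q_i, giving q_i = 152/15.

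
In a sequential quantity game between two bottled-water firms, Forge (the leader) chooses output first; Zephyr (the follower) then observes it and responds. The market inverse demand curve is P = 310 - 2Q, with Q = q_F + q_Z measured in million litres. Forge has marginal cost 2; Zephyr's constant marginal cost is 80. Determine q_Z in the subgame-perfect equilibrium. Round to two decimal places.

Solve by backward induction. Given q_F, the follower Zephyr maximises π_Z = (310 - 2q_F - 2q_Z)q_Z - 80q_Z.
Follower FOC: 230 - 2q_F - 4q_Z = 0, so q_Z(q_F) = (230 - 2q_F)/4.
Forge substitutes q_Z(q_F) into its own profit: π_F = q_F(310 - 2q_F - (230 - 2q_F)/2) - 2q_F = (195 - q_F)q_F - 2q_F.
Leader FOC: 193 - 2q_F = 0, so q_F = 193/2.
Then q_Z = (230 - 2·(193/2))/4 = 37/4.

9.25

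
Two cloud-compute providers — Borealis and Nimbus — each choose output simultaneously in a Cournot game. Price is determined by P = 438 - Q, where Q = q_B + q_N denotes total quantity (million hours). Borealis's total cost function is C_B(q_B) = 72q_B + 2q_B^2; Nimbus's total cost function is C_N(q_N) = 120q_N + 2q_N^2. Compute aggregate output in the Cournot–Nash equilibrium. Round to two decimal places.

Borealis's profit: π_B = (438 - Q)q_B - (72q_B + 2q_B²). Setting ∂π_B/∂q_B = 0: 366 - 6q_B - (q_N) = 0.
Nimbus's first-order condition: 318 - 6q_N - (q_B) = 0.
Best responses: q_B = (366 - q_N)/6, q_N = (318 - q_B)/6.
Substituting one into the other gives q_B = 1878/35 and q_N = 1542/35.
Total output Q = 1878/35 + 1542/35 = 684/7.

97.71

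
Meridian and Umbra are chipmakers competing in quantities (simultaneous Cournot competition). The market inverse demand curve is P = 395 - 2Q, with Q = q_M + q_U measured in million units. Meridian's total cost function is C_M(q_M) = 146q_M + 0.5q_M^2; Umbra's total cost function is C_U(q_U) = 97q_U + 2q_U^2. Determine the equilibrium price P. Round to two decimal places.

262.33

Meridian's profit: π_M = (395 - 2Q)q_M - (146q_M + (1/2)q_M²). Setting ∂π_M/∂q_M = 0: 249 - 5q_M - 2(q_U) = 0.
Umbra's first-order condition: 298 - 8q_U - 2(q_M) = 0.
Best responses: q_M = (249 - 2q_U)/5, q_U = (298 - 2q_M)/8.
Solving the pair: q_M = 349/9, q_U = 248/9.
Total output Q = 199/3, so price P = 395 - 2·(199/3) = 787/3.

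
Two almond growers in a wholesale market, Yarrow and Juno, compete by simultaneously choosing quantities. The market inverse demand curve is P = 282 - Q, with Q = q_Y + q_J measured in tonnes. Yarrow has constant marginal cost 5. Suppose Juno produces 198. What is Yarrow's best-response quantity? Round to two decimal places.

39.50

With the rival's output fixed at 198, Yarrow's profit is π_Y = (282 - 198 - q_Y)q_Y - (5q_Y) = (84 - q_Y)q_Y - (5q_Y).
∂π_Y/∂q_Y = 79 - 2q_Y = 0, so q_Y = 79/2.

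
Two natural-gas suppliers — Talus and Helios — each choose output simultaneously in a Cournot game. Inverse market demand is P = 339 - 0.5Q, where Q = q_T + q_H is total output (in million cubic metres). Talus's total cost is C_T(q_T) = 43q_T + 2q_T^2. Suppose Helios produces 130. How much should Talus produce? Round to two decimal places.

With the rival's output fixed at 130, Talus's profit is π_T = (339 - (1/2)·130 - (1/2)q_T)q_T - (43q_T + 2q_T²) = (274 - (1/2)q_T)q_T - (43q_T + 2q_T²).
∂π_T/∂q_T = 231 - 5q_T = 0, so q_T = 231/5.

46.20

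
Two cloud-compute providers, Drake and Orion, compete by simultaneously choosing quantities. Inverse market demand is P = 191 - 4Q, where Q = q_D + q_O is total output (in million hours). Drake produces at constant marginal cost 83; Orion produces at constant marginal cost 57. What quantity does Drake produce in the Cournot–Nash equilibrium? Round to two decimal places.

6.83

Drake's profit: π_D = (191 - 4Q)q_D - (83q_D). Setting ∂π_D/∂q_D = 0: 108 - 8q_D - 4(q_O) = 0.
Orion's first-order condition: 134 - 8q_O - 4(q_D) = 0.
So q_D = (108 - 4q_O)/8 and q_O = (134 - 4q_D)/8.
Solving the pair: q_D = 41/6, q_O = 40/3.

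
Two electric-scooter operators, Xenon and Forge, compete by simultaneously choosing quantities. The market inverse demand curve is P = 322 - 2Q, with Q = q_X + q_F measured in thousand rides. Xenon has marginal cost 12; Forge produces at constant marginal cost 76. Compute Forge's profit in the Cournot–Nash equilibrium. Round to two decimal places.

1840.22

Xenon's profit: π_X = (322 - 2Q)q_X - (12q_X). Setting ∂π_X/∂q_X = 0: 310 - 4q_X - 2(q_F) = 0.
Forge's profit: π_F = (322 - 2Q)q_F - (76q_F). Setting ∂π_F/∂q_F = 0: 246 - 4q_F - 2(q_X) = 0.
Rearranging gives the reaction functions q_X = (310 - 2q_F)/4 and q_F = (246 - 2q_X)/4.
Solving the pair: q_X = 187/3, q_F = 91/3.
Price P = 322 - 2·(278/3) = 410/3.
Forge's profit: (410/3 - 76)·(91/3) = 1840.2222.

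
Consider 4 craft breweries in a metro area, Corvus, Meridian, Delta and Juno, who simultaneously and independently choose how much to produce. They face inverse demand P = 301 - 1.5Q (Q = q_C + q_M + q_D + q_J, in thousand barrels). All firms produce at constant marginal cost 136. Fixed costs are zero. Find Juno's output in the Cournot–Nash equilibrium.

22

Each firm earns π_i = (301 - 1.5Q)q_i - 136q_i.
First-order condition (treating rivals' output as given): 165 - 3q_i - (3/2)·Σ_{j≠i} q_j = 0.
By symmetry each firm produces the same amount; substituting Σ_{j≠i} q_j = 3q_i yields q_i = 165/(15/2) = 22.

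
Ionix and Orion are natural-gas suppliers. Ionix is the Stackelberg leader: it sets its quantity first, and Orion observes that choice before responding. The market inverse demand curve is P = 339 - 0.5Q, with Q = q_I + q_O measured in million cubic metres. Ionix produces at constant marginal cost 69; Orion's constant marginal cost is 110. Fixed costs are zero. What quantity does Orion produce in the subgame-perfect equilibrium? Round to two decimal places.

73.50

The follower Orion best-responds to any q_I: π_O = (339 - 0.5Q)q_O - 110q_O.
Follower FOC: 229 - (1/2)q_I - q_O = 0, so q_O(q_I) = (229 - (1/2)q_I).
Ionix substitutes q_O(q_I) into its own profit: π_I = q_I(339 - (1/2)q_I - (229 - (1/2)q_I)/2) - 69q_I = (449/2 - (1/4)q_I)q_I - 69q_I.
The leader's first-order condition 311/2 - (1/2)q_I = 0 yields q_I = 311.
Then q_O = (229 - (1/2)·311) = 147/2.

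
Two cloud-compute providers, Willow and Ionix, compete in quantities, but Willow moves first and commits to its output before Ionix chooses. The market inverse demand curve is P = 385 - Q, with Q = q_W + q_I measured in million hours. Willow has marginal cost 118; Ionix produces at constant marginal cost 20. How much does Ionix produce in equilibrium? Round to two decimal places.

140.25

The follower Ionix best-responds to any q_W: π_I = (385 - Q)q_I - 20q_I.
Follower FOC: 365 - q_W - 2q_I = 0, so q_I(q_W) = (365 - q_W)/2.
Willow substitutes q_I(q_W) into its own profit: π_W = q_W(385 - q_W - (365 - q_W)/2) - 118q_W = (405/2 - (1/2)q_W)q_W - 118q_W.
Leader FOC: 169/2 - q_W = 0, so q_W = 169/2.
Then q_I = (365 - 169/2)/2 = 561/4.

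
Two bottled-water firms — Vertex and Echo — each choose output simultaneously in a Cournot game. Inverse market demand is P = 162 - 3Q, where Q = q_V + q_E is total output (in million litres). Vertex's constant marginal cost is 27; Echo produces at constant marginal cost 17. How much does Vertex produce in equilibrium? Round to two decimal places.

Vertex's profit: π_V = (162 - 3Q)q_V - (27q_V). Setting ∂π_V/∂q_V = 0: 135 - 6q_V - 3(q_E) = 0.
Echo's first-order condition: 145 - 6q_E - 3(q_V) = 0.
So q_V = (135 - 3q_E)/6 and q_E = (145 - 3q_V)/6.
Substituting one into the other gives q_V = 125/9 and q_E = 155/9.

13.89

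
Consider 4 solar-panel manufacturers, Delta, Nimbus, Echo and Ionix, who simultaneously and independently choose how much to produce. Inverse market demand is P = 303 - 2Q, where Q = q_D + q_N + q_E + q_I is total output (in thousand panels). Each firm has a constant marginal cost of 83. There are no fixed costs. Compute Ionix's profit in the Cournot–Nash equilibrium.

968

Each firm earns π_i = (303 - 2Q)q_i - 83q_i.
First-order condition (treating rivals' output as given): 220 - 4q_i - 2·Σ_{j≠i} q_j = 0.
With identical firms every q_j equals q_i, so Σ_{j≠i} q_j = 3q_i and 220 = 10q_i, giving q_i = 22.
Price P = 303 - 2·88 = 127.
Ionix's profit: (127 - 83)·22 = 968.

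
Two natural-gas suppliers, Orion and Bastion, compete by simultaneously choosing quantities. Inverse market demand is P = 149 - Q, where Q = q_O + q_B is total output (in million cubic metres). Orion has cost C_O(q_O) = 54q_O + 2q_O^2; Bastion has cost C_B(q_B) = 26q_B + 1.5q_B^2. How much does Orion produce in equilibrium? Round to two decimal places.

12.14

Orion's profit: π_O = (149 - Q)q_O - (54q_O + 2q_O²). Setting ∂π_O/∂q_O = 0: 95 - 6q_O - (q_B) = 0.
Bastion's profit: π_B = (149 - Q)q_B - (26q_B + (3/2)q_B²). Setting ∂π_B/∂q_B = 0: 123 - 5q_B - (q_O) = 0.
So q_O = (95 - q_B)/6 and q_B = (123 - q_O)/5.
Solving the pair: q_O = 352/29, q_B = 643/29.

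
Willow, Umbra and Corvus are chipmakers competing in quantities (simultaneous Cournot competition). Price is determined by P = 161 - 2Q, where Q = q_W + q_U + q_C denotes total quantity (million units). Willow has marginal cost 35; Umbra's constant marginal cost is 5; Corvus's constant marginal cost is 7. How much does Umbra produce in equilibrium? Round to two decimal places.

Willow's profit: π_W = (161 - 2Q)q_W - (35q_W). Setting ∂π_W/∂q_W = 0: 126 - 4q_W - 2(q_U + q_C) = 0.
Umbra's profit: π_U = (161 - 2Q)q_U - (5q_U). Setting ∂π_U/∂q_U = 0: 156 - 4q_U - 2(q_W + q_C) = 0.
Corvus's first-order condition: 154 - 4q_C - 2(q_W + q_U) = 0.
Summing all 3 equations gives 436 − 8Q = 0, hence Q = 109/2.
Back-substituting: q_W = (126 − 109)/2 = 17/2, q_U = (156 − 109)/2 = 47/2, q_C = (154 − 109)/2 = 45/2.

23.50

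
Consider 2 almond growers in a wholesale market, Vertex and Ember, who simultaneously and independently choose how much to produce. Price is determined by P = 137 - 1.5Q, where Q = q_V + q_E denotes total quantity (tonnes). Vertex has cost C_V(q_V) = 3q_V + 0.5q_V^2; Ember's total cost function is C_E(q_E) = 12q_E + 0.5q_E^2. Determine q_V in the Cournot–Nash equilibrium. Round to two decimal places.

Vertex's profit: π_V = (137 - 1.5Q)q_V - (3q_V + (1/2)q_V²). Setting ∂π_V/∂q_V = 0: 134 - 4q_V - (3/2)(q_E) = 0.
Ember's profit: π_E = (137 - 1.5Q)q_E - (12q_E + (1/2)q_E²). Setting ∂π_E/∂q_E = 0: 125 - 4q_E - (3/2)(q_V) = 0.
Rearranging gives the reaction functions q_V = (134 - (3/2)q_E)/4 and q_E = (125 - (3/2)q_V)/4.
Substituting one into the other gives q_V = 1394/55 and q_E = 1196/55.

25.35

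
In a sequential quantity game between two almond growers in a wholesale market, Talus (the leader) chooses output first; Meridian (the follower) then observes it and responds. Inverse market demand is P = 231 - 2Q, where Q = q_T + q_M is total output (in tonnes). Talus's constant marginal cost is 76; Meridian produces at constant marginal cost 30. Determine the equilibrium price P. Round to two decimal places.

Solve by backward induction. Given q_T, the follower Meridian maximises π_M = (231 - 2q_T - 2q_M)q_M - 30q_M.
Setting the follower's marginal profit to zero, 201 - 2q_T - 4q_M = 0, i.e. q_M = (201 - 2q_T)/4.
Talus substitutes q_M(q_T) into its own profit: π_T = q_T(231 - 2q_T - (201 - 2q_T)/2) - 76q_T = (261/2 - q_T)q_T - 76q_T.
Maximising: ∂π_T/∂q_T = 109/2 - 2q_T = 0, giving q_T = 109/4.
Then q_M = (201 - 2·(109/4))/4 = 293/8.
Total output Q = 511/8, so price P = 231 - 2·(511/8) = 413/4.

103.25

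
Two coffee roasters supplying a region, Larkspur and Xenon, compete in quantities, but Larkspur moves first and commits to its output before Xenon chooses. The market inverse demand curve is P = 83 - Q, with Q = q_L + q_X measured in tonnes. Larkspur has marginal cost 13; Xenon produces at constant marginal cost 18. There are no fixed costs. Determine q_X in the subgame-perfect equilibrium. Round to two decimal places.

Solve by backward induction. Given q_L, the follower Xenon maximises π_X = (83 - q_L - q_X)q_X - 18q_X.
Setting the follower's marginal profit to zero, 65 - q_L - 2q_X = 0, i.e. q_X = (65 - q_L)/2.
Larkspur substitutes q_X(q_L) into its own profit: π_L = q_L(83 - q_L - (65 - q_L)/2) - 13q_L = (101/2 - (1/2)q_L)q_L - 13q_L.
Leader FOC: 75/2 - q_L = 0, so q_L = 75/2.
Then q_X = (65 - 75/2)/2 = 55/4.

13.75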